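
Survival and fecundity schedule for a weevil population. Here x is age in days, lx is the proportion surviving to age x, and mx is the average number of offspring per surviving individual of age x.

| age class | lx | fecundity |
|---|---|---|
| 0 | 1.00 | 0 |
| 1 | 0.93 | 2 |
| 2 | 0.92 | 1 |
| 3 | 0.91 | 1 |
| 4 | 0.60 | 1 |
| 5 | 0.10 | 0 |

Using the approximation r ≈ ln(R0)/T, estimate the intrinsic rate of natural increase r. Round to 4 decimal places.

R0 = Σ lx·mx = 0 + 1.86 + 0.92 + 0.91 + 0.6 + 0 = 4.29
Σ x·lx·mx = 8.83; T = 8.83/4.29 = 2.05828…
r ≈ ln(R0)/T = ln(4.29)/2.05828… = 0.707528… → 0.7075

0.7075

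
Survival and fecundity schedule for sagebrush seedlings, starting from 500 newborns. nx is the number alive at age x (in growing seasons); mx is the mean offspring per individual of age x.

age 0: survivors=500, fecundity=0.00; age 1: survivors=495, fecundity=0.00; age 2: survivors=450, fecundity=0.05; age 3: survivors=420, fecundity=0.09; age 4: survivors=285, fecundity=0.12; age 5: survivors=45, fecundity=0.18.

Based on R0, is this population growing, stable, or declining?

declining

lx = nx/n0 = nx/500: 1, 0.99, 0.9, 0.84, 0.57, 0.09
R0 = Σ lx·mx = 0 + 0 + 0.045 + 0.0756 + 0.0684 + 0.0162 = 0.2052
R0 < 1, so the population is declining.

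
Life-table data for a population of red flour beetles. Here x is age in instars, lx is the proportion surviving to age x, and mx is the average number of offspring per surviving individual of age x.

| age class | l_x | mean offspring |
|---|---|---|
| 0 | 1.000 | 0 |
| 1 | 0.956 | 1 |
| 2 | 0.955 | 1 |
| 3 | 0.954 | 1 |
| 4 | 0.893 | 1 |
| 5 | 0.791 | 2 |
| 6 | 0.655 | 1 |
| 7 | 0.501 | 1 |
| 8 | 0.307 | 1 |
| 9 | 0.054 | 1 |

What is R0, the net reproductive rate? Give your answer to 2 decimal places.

lx·mx by age: 0, 0.956, 0.955, 0.954, 0.893, 1.582, 0.655, 0.501, 0.307, 0.054
R0 = Σ lx·mx = 6.857 → 6.86

6.86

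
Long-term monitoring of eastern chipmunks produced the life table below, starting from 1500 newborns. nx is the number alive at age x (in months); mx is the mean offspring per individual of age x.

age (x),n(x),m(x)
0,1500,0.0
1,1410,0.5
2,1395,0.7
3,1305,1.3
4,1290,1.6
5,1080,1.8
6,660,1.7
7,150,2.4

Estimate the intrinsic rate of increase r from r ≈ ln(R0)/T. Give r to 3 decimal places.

lx = nx/n0 = nx/1500: 1, 0.94, 0.93, 0.87, 0.86, 0.72, 0.44, 0.1
R0 = Σ lx·mx = 0 + 0.47 + 0.651 + 1.131 + 1.376 + 1.296 + 0.748 + 0.24 = 5.912
Σ x·lx·mx = 23.317; T = 23.317/5.912 = 3.94401…
r ≈ ln(R0)/T = ln(5.912)/3.94401… = 0.45055… → 0.451

0.451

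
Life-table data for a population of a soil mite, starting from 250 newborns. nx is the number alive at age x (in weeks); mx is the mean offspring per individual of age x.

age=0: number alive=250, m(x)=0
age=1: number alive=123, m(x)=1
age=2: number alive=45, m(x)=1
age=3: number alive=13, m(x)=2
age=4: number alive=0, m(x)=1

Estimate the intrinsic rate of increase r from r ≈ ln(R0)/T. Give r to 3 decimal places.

lx = nx/n0 = nx/250: 1, 0.492, 0.18, 0.052, 0
R0 = Σ lx·mx = 0 + 0.492 + 0.18 + 0.104 + 0 = 0.776
Σ x·lx·mx = 1.164; T = 1.164/0.776 = 1.5
r ≈ ln(R0)/T = ln(0.776)/1.5 = -0.16907… → -0.169

-0.169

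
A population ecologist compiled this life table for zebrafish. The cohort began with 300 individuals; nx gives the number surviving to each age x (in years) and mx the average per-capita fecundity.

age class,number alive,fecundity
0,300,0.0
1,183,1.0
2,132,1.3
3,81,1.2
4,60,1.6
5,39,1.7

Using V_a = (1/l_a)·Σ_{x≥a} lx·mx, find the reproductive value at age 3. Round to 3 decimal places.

3.204

lx = nx/n0 = nx/300: 1, 0.61, 0.44, 0.27, 0.2, 0.13
lx·mx for x ≥ 3: 0.324, 0.32, 0.221 → sum = 0.865
V_3 = 0.865 / l_3 = 0.865 / 0.27 = 3.203704… → 3.204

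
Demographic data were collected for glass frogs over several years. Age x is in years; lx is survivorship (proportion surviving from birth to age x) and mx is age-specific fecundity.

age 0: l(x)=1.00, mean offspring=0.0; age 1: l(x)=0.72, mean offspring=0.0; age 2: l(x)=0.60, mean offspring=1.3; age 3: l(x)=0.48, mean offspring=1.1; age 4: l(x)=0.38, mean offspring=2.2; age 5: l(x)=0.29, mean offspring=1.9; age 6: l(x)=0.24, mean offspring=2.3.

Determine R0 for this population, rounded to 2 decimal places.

lx·mx by age: 0, 0, 0.78, 0.528, 0.836, 0.551, 0.552
R0 = Σ lx·mx = 3.247 → 3.25

3.25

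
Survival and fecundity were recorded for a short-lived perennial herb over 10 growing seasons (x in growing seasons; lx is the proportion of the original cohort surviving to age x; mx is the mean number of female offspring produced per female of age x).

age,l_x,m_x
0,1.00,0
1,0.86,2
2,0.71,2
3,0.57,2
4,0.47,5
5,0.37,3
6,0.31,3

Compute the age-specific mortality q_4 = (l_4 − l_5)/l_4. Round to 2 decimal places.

q_4 = (l_4 − l_5) / l_4 = (0.47 − 0.37) / 0.47
     = 0.1 / 0.47 = 0.212766… → 0.21

0.21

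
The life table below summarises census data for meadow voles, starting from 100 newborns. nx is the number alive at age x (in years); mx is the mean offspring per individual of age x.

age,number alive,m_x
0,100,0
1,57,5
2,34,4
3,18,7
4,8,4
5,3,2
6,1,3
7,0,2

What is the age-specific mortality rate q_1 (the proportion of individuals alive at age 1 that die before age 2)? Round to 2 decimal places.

lx = nx/n0 = nx/100: 1, 0.57, 0.34, 0.18, 0.08, 0.03, 0.01, 0
q_1 = (l_1 − l_2) / l_1 = (0.57 − 0.34) / 0.57
     = 0.23 / 0.57 = 0.403509… → 0.40

0.40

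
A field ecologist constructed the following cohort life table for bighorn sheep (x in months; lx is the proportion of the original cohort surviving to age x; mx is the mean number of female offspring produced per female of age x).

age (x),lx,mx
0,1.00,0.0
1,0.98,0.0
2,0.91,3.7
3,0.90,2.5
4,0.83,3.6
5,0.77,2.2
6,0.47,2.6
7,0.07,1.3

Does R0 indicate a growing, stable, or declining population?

R0 = Σ lx·mx = 0 + 0 + 3.367 + 2.25 + 2.988 + 1.694 + 1.222 + 0.091 = 11.612
R0 > 1, so the population is growing.

growing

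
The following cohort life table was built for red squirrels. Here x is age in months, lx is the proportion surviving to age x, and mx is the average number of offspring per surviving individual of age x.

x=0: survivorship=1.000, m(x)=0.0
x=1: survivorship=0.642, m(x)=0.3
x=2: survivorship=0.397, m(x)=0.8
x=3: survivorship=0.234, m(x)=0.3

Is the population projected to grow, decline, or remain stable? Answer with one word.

declining

R0 = Σ lx·mx = 0 + 0.1926 + 0.3176 + 0.0702 = 0.5804
R0 < 1, so the population is declining.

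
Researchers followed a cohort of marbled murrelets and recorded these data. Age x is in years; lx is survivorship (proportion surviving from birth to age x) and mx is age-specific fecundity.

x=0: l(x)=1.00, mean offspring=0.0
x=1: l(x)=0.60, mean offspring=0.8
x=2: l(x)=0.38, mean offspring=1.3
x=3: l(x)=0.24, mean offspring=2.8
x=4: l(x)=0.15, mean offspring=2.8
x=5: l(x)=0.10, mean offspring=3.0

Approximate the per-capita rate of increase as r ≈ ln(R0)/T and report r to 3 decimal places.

R0 = Σ lx·mx = 0 + 0.48 + 0.494 + 0.672 + 0.42 + 0.3 = 2.366
Σ x·lx·mx = 6.664; T = 6.664/2.366 = 2.81657…
r ≈ ln(R0)/T = ln(2.366)/2.81657… = 0.30576… → 0.306

0.306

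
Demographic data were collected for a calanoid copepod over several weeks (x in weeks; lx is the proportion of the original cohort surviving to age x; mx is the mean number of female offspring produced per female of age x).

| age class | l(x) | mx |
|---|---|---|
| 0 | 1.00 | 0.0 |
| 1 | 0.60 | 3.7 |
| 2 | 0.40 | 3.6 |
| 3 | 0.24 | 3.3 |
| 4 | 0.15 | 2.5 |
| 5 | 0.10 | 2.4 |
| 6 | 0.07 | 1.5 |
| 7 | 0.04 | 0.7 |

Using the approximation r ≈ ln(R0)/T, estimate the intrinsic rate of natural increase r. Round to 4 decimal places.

0.7792

R0 = Σ lx·mx = 0 + 2.22 + 1.44 + 0.792 + 0.375 + 0.24 + 0.105 + 0.028 = 5.2
Σ x·lx·mx = 11.002; T = 11.002/5.2 = 2.11577…
r ≈ ln(R0)/T = ln(5.2)/2.11577… = 0.779224… → 0.7792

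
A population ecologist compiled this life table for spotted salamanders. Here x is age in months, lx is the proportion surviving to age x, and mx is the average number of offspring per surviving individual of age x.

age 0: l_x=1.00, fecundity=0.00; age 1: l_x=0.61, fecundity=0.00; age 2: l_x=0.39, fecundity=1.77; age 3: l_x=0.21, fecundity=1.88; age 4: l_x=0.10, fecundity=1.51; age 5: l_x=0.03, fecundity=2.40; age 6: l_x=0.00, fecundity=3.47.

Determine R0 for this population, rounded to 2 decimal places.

1.31

lx·mx by age: 0, 0, 0.6903, 0.3948, 0.151, 0.072, 0
R0 = Σ lx·mx = 1.3081 → 1.31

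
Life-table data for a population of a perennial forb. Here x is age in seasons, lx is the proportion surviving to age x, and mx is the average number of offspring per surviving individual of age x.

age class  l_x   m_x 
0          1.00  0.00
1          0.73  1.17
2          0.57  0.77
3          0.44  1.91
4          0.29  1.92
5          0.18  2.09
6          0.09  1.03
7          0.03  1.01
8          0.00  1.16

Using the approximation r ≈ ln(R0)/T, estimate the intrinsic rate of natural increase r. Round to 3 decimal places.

0.405

R0 = Σ lx·mx = 0 + 0.8541 + 0.4389 + 0.8404 + 0.5568 + 0.3762 + 0.0927 + 0.0303 + 0 = 3.1894
Σ x·lx·mx = 9.1296; T = 9.1296/3.1894 = 2.86248…
r ≈ ln(R0)/T = ln(3.1894)/2.86248… = 0.40518… → 0.405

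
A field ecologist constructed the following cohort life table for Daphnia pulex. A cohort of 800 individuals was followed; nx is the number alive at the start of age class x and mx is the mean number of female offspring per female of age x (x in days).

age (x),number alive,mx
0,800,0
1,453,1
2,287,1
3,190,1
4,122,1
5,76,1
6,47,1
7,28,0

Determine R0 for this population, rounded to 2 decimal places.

lx = nx/n0 = nx/800: 1, 0.56625, 0.35875, 0.2375, 0.1525, 0.095, 0.05875, 0.035
lx·mx by age: 0, 0.56625, 0.35875, 0.2375, 0.1525, 0.095, 0.05875, 0
R0 = Σ lx·mx = 1.46875 → 1.47

1.47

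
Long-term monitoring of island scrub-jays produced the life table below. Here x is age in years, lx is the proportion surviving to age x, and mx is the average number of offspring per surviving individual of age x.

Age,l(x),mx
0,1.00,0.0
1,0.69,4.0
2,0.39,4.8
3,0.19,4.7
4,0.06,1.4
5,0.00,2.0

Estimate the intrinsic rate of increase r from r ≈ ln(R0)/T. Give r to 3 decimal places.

1.016

R0 = Σ lx·mx = 0 + 2.76 + 1.872 + 0.893 + 0.084 + 0 = 5.609
Σ x·lx·mx = 9.519; T = 9.519/5.609 = 1.69709…
r ≈ ln(R0)/T = ln(5.609)/1.69709… = 1.01607… → 1.016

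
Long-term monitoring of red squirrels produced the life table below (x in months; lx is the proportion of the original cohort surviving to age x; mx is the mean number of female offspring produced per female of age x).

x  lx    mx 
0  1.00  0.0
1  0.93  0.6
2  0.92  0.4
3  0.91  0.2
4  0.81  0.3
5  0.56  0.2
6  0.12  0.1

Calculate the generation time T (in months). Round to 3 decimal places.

lx·mx: 0, 0.558, 0.368, 0.182, 0.243, 0.112, 0.012 → R0 = 1.475
x·lx·mx: 0, 0.558, 0.736, 0.546, 0.972, 0.56, 0.072 → Σ = 3.444
T = 3.444 / 1.475 = 2.334915… → 2.335

2.335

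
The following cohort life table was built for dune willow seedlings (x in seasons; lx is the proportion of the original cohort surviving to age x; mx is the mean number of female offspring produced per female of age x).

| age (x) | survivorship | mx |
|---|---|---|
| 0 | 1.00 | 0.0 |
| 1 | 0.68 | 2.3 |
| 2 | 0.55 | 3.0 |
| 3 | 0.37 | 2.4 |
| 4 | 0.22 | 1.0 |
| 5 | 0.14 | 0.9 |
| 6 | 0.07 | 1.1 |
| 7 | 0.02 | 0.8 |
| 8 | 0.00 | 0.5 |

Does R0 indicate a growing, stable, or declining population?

R0 = Σ lx·mx = 0 + 1.564 + 1.65 + 0.888 + 0.22 + 0.126 + 0.077 + 0.016 + 0 = 4.541
R0 > 1, so the population is growing.

growing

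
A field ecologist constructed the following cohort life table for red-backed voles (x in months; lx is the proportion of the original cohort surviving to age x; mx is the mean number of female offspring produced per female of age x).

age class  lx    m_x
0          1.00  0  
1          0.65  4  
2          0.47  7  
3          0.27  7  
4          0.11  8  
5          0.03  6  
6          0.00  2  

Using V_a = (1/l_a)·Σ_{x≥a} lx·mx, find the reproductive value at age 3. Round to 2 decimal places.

10.93

lx·mx for x ≥ 3: 1.89, 0.88, 0.18, 0 → sum = 2.95
V_3 = 2.95 / l_3 = 2.95 / 0.27 = 10.925926… → 10.93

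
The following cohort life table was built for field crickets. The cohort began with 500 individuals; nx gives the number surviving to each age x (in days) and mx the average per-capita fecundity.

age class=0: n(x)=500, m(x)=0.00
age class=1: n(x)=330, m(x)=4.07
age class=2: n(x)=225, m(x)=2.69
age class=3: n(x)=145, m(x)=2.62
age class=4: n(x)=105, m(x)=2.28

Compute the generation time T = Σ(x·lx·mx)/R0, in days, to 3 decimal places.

lx = nx/n0 = nx/500: 1, 0.66, 0.45, 0.29, 0.21
lx·mx: 0, 2.6862, 1.2105, 0.7598, 0.4788 → R0 = 5.1353
x·lx·mx: 0, 2.6862, 2.421, 2.2794, 1.9152 → Σ = 9.3018
T = 9.3018 / 5.1353 = 1.811345… → 1.811

1.811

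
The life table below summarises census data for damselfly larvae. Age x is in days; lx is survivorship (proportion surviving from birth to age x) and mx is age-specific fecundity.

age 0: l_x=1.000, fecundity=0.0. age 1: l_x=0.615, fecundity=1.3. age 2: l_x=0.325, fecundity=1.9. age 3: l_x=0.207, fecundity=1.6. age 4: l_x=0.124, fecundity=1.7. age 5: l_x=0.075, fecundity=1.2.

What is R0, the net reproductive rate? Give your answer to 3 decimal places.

2.049

lx·mx by age: 0, 0.7995, 0.6175, 0.3312, 0.2108, 0.09
R0 = Σ lx·mx = 2.049 → 2.049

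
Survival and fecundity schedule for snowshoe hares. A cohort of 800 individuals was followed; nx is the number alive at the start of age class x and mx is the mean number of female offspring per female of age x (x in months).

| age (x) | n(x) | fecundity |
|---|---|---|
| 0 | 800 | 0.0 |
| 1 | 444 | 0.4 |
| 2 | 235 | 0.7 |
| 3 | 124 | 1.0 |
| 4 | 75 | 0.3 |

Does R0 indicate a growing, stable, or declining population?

lx = nx/n0 = nx/800: 1, 0.555, 0.29375, 0.155, 0.09375
R0 = Σ lx·mx = 0 + 0.222 + 0.205625 + 0.155 + 0.028125 = 0.61075
R0 < 1, so the population is declining.

declining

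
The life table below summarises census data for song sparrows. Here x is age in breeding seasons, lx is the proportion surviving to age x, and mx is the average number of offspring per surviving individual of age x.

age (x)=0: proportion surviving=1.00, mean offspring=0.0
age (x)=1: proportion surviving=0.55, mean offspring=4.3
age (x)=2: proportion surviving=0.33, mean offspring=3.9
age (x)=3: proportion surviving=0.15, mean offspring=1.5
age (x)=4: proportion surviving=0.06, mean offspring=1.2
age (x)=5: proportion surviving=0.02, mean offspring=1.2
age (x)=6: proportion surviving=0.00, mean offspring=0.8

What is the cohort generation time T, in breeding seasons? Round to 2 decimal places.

lx·mx: 0, 2.365, 1.287, 0.225, 0.072, 0.024, 0 → R0 = 3.973
x·lx·mx: 0, 2.365, 2.574, 0.675, 0.288, 0.12, 0 → Σ = 6.022
T = 6.022 / 3.973 = 1.515731… → 1.52

1.52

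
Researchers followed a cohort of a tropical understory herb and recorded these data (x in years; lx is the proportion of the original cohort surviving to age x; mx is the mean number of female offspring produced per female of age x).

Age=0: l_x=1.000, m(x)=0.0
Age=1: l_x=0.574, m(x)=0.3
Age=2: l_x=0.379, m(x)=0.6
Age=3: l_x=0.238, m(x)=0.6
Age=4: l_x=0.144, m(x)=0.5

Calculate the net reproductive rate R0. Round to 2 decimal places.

lx·mx by age: 0, 0.1722, 0.2274, 0.1428, 0.072
R0 = Σ lx·mx = 0.6144 → 0.61

0.61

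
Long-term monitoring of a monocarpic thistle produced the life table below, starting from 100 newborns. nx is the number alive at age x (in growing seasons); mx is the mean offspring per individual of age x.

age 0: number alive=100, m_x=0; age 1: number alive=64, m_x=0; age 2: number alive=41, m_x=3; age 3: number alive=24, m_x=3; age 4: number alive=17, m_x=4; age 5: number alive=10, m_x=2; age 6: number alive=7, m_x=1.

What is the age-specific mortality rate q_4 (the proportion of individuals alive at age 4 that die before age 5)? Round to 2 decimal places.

0.41

lx = nx/n0 = nx/100: 1, 0.64, 0.41, 0.24, 0.17, 0.1, 0.07
q_4 = (l_4 − l_5) / l_4 = (0.17 − 0.1) / 0.17
     = 0.07 / 0.17 = 0.411765… → 0.41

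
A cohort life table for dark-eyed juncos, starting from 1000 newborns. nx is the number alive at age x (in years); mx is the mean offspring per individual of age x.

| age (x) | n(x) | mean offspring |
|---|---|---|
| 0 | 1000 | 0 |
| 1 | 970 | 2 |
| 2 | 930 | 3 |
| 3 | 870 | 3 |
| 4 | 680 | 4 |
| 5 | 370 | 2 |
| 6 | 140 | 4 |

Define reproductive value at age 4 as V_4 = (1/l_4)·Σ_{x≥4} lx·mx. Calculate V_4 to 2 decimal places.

5.91

lx = nx/n0 = nx/1000: 1, 0.97, 0.93, 0.87, 0.68, 0.37, 0.14
lx·mx for x ≥ 4: 2.72, 0.74, 0.56 → sum = 4.02
V_4 = 4.02 / l_4 = 4.02 / 0.68 = 5.911765… → 5.91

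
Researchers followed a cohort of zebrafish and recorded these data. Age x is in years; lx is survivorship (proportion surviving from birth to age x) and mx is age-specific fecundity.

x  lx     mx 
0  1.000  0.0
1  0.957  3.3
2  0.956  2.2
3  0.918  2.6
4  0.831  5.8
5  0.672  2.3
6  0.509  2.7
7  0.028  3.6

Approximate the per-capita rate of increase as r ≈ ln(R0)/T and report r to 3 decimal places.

R0 = Σ lx·mx = 0 + 3.1581 + 2.1032 + 2.3868 + 4.8198 + 1.5456 + 1.3743 + 0.1008 = 15.4886
Σ x·lx·mx = 50.4835; T = 50.4835/15.4886 = 3.2594…
r ≈ ln(R0)/T = ln(15.4886)/3.2594… = 0.84068… → 0.841

0.841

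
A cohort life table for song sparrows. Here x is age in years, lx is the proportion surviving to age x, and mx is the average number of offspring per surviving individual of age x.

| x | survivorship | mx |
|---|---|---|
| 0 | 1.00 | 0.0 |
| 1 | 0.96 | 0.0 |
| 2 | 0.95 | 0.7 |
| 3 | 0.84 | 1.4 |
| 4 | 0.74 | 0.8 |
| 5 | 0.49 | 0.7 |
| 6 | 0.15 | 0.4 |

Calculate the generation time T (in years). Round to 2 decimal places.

lx·mx: 0, 0, 0.665, 1.176, 0.592, 0.343, 0.06 → R0 = 2.836
x·lx·mx: 0, 0, 1.33, 3.528, 2.368, 1.715, 0.36 → Σ = 9.301
T = 9.301 / 2.836 = 3.279619… → 3.28

3.28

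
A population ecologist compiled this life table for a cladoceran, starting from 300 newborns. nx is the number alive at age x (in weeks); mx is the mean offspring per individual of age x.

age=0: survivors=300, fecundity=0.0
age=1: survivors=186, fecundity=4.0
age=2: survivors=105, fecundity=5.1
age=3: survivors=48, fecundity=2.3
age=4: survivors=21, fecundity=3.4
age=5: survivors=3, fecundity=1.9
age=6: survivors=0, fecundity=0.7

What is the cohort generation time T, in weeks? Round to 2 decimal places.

1.68

lx = nx/n0 = nx/300: 1, 0.62, 0.35, 0.16, 0.07, 0.01, 0
lx·mx: 0, 2.48, 1.785, 0.368, 0.238, 0.019, 0 → R0 = 4.89
x·lx·mx: 0, 2.48, 3.57, 1.104, 0.952, 0.095, 0 → Σ = 8.201
T = 8.201 / 4.89 = 1.677096… → 1.68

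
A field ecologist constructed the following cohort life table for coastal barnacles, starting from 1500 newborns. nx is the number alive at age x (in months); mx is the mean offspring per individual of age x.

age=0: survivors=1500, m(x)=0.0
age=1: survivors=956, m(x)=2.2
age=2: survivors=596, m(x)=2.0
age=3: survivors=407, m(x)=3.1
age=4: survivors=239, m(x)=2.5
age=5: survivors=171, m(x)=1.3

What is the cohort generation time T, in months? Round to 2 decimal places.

2.19

lx = nx/n0 = nx/1500: 1, 0.63733…, 0.39733…, 0.27133…, 0.15933…, 0.114
lx·mx: 0, 1.402133…, 0.794667…, 0.841133…, 0.398333…, 0.1482 → R0 = 3.584467…
x·lx·mx: 0, 1.402133…, 1.589333…, 2.5234…, 1.593333…, 0.741 → Σ = 7.8492…
T = 7.8492… / 3.584467… = 2.189782… → 2.19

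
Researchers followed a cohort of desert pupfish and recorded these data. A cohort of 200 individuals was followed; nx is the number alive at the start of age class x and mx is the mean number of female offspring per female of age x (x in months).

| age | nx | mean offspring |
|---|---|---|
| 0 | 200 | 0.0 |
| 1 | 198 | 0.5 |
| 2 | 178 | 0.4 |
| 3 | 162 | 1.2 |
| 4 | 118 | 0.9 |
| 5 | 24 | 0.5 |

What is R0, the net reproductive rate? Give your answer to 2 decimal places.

lx = nx/n0 = nx/200: 1, 0.99, 0.89, 0.81, 0.59, 0.12
lx·mx by age: 0, 0.495, 0.356, 0.972, 0.531, 0.06
R0 = Σ lx·mx = 2.414 → 2.41

2.41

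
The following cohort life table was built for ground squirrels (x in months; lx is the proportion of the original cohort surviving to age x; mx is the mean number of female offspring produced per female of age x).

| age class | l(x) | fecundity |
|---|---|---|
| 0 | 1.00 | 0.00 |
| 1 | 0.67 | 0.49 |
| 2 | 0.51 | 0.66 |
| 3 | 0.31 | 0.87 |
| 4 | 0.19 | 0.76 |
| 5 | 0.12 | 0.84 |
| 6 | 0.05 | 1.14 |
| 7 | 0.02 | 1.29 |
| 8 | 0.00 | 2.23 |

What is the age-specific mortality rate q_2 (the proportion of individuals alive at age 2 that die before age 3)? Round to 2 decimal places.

0.39

q_2 = (l_2 − l_3) / l_2 = (0.51 − 0.31) / 0.51
     = 0.2 / 0.51 = 0.392157… → 0.39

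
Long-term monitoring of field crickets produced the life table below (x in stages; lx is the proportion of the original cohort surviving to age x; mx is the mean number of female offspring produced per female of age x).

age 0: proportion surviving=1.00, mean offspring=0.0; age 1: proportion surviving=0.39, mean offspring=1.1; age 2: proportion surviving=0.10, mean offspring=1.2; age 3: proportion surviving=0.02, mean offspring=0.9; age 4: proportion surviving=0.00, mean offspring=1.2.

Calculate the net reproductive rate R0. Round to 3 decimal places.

0.567

lx·mx by age: 0, 0.429, 0.12, 0.018, 0
R0 = Σ lx·mx = 0.567 → 0.567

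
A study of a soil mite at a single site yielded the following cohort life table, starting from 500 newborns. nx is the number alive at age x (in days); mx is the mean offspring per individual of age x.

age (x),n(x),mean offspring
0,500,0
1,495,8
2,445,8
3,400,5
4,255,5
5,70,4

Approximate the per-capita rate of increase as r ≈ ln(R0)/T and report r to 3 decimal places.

1.455

lx = nx/n0 = nx/500: 1, 0.99, 0.89, 0.8, 0.51, 0.14
R0 = Σ lx·mx = 0 + 7.92 + 7.12 + 4 + 2.55 + 0.56 = 22.15
Σ x·lx·mx = 47.16; T = 47.16/22.15 = 2.12912…
r ≈ ln(R0)/T = ln(22.15)/2.12912… = 1.45499… → 1.455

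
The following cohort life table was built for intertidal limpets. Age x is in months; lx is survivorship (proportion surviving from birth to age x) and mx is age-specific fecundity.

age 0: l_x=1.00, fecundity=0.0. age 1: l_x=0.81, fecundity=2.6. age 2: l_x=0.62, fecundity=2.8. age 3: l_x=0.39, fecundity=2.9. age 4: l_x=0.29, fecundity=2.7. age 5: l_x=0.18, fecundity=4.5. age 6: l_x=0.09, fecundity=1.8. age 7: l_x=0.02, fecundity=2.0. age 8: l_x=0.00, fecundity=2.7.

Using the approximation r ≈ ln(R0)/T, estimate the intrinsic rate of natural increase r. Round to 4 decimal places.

0.7436

R0 = Σ lx·mx = 0 + 2.106 + 1.736 + 1.131 + 0.783 + 0.81 + 0.162 + 0.04 + 0 = 6.768
Σ x·lx·mx = 17.405; T = 17.405/6.768 = 2.57166…
r ≈ ln(R0)/T = ln(6.768)/2.57166… = 0.743568… → 0.7436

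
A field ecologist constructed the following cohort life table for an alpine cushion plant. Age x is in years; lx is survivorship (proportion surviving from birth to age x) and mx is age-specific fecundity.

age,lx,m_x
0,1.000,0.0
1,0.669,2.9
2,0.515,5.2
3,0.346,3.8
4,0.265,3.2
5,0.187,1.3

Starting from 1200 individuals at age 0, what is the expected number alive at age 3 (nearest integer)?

415

Expected survivors = N0 · l_3 = 1200 × 0.346 = 415.2 → 415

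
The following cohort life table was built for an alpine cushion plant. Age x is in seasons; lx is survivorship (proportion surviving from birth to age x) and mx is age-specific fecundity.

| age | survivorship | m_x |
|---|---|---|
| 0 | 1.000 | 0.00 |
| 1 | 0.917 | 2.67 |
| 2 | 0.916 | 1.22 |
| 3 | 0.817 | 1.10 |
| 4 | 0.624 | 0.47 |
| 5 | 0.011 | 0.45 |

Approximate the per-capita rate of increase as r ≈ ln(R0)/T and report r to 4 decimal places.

R0 = Σ lx·mx = 0 + 2.44839 + 1.11752 + 0.8987 + 0.29328 + 0.00495 = 4.76284
Σ x·lx·mx = 8.5774; T = 8.5774/4.76284 = 1.8009…
r ≈ ln(R0)/T = ln(4.76284)/1.8009… = 0.866702… → 0.8667

0.8667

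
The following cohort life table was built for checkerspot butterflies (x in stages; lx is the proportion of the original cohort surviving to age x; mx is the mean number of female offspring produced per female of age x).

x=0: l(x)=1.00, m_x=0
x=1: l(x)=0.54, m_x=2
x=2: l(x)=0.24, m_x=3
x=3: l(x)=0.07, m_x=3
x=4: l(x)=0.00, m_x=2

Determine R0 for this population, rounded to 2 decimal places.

2.01

lx·mx by age: 0, 1.08, 0.72, 0.21, 0
R0 = Σ lx·mx = 2.01 → 2.01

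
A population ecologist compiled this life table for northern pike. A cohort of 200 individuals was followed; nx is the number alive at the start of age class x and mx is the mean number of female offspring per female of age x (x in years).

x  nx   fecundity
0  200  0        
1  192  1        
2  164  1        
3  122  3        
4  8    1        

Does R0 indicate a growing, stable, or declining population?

growing

lx = nx/n0 = nx/200: 1, 0.96, 0.82, 0.61, 0.04
R0 = Σ lx·mx = 0 + 0.96 + 0.82 + 1.83 + 0.04 = 3.65
R0 > 1, so the population is growing.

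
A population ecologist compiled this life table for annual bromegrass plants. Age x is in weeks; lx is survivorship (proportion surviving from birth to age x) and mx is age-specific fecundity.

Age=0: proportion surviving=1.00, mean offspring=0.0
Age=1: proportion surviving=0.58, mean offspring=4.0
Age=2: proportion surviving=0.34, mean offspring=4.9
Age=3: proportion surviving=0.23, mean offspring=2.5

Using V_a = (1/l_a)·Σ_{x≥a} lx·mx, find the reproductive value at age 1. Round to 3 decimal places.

7.864

lx·mx for x ≥ 1: 2.32, 1.666, 0.575 → sum = 4.561
V_1 = 4.561 / l_1 = 4.561 / 0.58 = 7.863793… → 7.864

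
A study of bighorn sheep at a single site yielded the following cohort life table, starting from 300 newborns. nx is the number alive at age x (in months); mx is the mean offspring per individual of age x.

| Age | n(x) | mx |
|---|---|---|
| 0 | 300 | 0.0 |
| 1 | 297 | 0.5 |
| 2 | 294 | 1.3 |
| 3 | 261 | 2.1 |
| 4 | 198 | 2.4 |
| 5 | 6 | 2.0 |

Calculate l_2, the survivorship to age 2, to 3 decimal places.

l_2 = n_2/n_0 = 294/300 = 0.98 → 0.980

0.980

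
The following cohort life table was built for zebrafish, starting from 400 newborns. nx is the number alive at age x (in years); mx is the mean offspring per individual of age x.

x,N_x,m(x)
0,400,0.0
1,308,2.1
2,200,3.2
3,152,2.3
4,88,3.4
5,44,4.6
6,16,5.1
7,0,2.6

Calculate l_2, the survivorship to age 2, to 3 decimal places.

l_2 = n_2/n_0 = 200/400 = 0.5 → 0.500

0.500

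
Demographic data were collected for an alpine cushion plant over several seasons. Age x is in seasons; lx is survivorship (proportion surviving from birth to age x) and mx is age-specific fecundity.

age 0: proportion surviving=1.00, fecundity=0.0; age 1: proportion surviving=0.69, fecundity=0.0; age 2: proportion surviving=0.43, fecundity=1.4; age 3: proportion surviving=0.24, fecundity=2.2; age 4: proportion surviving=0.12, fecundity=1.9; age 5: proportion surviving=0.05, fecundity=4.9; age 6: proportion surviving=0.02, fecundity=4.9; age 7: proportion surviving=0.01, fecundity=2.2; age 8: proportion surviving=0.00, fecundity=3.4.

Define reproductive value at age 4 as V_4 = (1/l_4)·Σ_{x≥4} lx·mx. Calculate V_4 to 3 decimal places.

4.942

lx·mx for x ≥ 4: 0.228, 0.245, 0.098, 0.022, 0 → sum = 0.593
V_4 = 0.593 / l_4 = 0.593 / 0.12 = 4.941667… → 4.942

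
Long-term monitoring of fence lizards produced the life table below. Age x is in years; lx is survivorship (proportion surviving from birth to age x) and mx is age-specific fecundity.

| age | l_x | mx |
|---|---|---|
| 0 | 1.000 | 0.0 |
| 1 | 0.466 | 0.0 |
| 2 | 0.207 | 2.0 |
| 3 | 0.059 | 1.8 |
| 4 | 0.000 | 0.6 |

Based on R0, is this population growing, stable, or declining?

R0 = Σ lx·mx = 0 + 0 + 0.414 + 0.1062 + 0 = 0.5202
R0 < 1, so the population is declining.

declining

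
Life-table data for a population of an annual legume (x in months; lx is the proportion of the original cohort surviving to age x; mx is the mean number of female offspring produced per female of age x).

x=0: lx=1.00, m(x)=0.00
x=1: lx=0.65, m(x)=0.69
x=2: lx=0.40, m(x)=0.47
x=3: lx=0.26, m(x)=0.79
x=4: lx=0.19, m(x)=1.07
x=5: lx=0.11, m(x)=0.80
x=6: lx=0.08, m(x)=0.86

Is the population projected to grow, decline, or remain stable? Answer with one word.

R0 = Σ lx·mx = 0 + 0.4485 + 0.188 + 0.2054 + 0.2033 + 0.088 + 0.0688 = 1.202
R0 > 1, so the population is growing.

growing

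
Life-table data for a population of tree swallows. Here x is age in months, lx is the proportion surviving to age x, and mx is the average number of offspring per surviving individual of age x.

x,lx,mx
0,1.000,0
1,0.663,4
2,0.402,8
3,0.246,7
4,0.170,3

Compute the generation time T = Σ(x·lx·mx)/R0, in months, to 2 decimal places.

lx·mx: 0, 2.652, 3.216, 1.722, 0.51 → R0 = 8.1
x·lx·mx: 0, 2.652, 6.432, 5.166, 2.04 → Σ = 16.29
T = 16.29 / 8.1 = 2.011111… → 2.01

2.01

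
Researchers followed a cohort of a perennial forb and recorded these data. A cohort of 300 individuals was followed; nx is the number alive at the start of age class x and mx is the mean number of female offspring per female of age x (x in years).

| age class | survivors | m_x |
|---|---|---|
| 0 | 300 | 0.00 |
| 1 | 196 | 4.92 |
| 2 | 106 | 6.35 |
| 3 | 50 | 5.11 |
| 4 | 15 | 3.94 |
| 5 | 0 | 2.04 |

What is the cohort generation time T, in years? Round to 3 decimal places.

1.697

lx = nx/n0 = nx/300: 1, 0.65333…, 0.35333…, 0.16667…, 0.05, 0
lx·mx: 0, 3.2144…, 2.243667…, 0.851667…, 0.197, 0 → R0 = 6.506733…
x·lx·mx: 0, 3.2144…, 4.487333…, 2.555…, 0.788, 0 → Σ = 11.044733…
T = 11.044733… / 6.506733… = 1.697431… → 1.697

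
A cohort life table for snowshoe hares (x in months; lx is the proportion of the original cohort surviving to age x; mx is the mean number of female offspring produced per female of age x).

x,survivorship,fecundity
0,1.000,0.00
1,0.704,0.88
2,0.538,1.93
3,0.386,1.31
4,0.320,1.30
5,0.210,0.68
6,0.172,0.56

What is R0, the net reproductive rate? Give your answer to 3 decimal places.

lx·mx by age: 0, 0.61952, 1.03834, 0.50566, 0.416, 0.1428, 0.09632
R0 = Σ lx·mx = 2.81864 → 2.819

2.819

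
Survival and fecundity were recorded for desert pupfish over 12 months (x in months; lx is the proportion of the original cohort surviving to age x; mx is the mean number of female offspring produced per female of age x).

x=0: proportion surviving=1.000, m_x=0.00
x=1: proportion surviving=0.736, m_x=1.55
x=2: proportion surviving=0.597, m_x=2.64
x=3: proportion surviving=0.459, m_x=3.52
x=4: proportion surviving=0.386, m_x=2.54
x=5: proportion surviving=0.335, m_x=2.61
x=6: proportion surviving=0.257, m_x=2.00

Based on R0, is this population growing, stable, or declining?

growing

R0 = Σ lx·mx = 0 + 1.1408 + 1.57608 + 1.61568 + 0.98044 + 0.87435 + 0.514 = 6.70135
R0 > 1, so the population is growing.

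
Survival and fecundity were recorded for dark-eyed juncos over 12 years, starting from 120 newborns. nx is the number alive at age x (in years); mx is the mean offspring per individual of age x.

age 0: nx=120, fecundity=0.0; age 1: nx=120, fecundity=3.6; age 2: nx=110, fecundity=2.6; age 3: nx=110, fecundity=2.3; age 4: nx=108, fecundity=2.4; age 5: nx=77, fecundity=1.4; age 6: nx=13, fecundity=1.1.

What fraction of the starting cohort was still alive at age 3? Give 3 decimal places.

l_3 = n_3/n_0 = 110/120 = 0.916667… → 0.917

0.917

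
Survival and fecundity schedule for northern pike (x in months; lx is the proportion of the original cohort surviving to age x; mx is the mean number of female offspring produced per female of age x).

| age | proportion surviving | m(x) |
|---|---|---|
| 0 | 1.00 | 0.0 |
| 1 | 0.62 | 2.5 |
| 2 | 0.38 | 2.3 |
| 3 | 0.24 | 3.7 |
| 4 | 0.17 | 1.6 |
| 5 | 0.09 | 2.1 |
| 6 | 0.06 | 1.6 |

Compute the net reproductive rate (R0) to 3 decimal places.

lx·mx by age: 0, 1.55, 0.874, 0.888, 0.272, 0.189, 0.096
R0 = Σ lx·mx = 3.869 → 3.869

3.869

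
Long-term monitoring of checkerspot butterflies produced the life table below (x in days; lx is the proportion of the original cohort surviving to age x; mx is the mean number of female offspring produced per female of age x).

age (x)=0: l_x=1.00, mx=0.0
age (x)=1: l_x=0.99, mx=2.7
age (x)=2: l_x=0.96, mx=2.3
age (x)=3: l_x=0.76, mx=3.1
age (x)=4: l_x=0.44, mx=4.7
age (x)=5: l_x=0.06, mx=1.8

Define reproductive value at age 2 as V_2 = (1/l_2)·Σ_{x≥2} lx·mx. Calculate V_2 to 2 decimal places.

7.02

lx·mx for x ≥ 2: 2.208, 2.356, 2.068, 0.108 → sum = 6.74
V_2 = 6.74 / l_2 = 6.74 / 0.96 = 7.020833… → 7.02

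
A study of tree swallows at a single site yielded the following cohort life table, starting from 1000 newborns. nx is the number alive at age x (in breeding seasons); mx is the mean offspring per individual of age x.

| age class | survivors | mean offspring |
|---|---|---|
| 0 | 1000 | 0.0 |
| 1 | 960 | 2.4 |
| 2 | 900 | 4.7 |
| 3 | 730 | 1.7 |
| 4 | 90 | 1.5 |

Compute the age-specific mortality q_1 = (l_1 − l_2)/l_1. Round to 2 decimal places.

0.06

lx = nx/n0 = nx/1000: 1, 0.96, 0.9, 0.73, 0.09
q_1 = (l_1 − l_2) / l_1 = (0.96 − 0.9) / 0.96
     = 0.06 / 0.96 = 0.0625 → 0.06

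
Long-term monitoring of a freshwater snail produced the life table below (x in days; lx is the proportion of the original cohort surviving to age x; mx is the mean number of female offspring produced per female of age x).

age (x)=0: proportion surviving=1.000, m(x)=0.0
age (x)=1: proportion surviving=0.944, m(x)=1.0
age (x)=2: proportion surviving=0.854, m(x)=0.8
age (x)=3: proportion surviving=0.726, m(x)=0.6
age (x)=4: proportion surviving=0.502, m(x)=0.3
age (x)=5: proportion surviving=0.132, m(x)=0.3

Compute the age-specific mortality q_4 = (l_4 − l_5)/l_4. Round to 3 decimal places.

q_4 = (l_4 − l_5) / l_4 = (0.502 − 0.132) / 0.502
     = 0.37 / 0.502 = 0.737052… → 0.737

0.737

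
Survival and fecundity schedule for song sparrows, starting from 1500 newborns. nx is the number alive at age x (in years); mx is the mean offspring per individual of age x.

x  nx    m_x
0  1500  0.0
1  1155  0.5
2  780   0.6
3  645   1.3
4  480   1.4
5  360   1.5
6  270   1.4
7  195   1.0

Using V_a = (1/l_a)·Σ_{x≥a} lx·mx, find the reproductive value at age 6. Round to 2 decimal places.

lx = nx/n0 = nx/1500: 1, 0.77, 0.52, 0.43, 0.32, 0.24, 0.18, 0.13
lx·mx for x ≥ 6: 0.252, 0.13 → sum = 0.382
V_6 = 0.382 / l_6 = 0.382 / 0.18 = 2.122222… → 2.12

2.12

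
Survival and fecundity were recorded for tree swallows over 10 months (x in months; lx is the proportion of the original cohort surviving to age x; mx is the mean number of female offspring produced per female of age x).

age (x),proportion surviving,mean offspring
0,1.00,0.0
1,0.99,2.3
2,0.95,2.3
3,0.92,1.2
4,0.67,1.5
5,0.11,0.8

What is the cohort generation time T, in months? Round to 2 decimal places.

lx·mx: 0, 2.277, 2.185, 1.104, 1.005, 0.088 → R0 = 6.659
x·lx·mx: 0, 2.277, 4.37, 3.312, 4.02, 0.44 → Σ = 14.419
T = 14.419 / 6.659 = 2.16534… → 2.17

2.17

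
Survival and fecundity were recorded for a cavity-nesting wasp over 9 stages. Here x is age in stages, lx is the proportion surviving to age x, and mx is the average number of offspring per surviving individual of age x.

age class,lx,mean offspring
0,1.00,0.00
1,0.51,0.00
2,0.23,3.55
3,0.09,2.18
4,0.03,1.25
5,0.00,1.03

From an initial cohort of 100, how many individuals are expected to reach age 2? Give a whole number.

23

Expected survivors = N0 · l_2 = 100 × 0.23 = 23 → 23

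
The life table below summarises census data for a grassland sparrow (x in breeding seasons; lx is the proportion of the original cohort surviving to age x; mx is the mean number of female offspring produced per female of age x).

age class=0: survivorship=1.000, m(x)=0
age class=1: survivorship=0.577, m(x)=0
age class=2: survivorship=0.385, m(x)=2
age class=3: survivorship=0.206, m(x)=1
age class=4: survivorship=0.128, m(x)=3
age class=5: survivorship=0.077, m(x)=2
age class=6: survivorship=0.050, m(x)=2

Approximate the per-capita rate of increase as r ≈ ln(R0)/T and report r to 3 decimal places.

R0 = Σ lx·mx = 0 + 0 + 0.77 + 0.206 + 0.384 + 0.154 + 0.1 = 1.614
Σ x·lx·mx = 5.064; T = 5.064/1.614 = 3.13755…
r ≈ ln(R0)/T = ln(1.614)/3.13755… = 0.15258… → 0.153

0.153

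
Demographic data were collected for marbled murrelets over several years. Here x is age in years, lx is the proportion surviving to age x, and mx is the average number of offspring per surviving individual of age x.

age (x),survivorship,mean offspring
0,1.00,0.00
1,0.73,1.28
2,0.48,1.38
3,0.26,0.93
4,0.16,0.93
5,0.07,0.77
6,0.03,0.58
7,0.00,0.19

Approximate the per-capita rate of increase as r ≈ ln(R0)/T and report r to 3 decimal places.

0.376

R0 = Σ lx·mx = 0 + 0.9344 + 0.6624 + 0.2418 + 0.1488 + 0.0539 + 0.0174 + 0 = 2.0587
Σ x·lx·mx = 3.9537; T = 3.9537/2.0587 = 1.92048…
r ≈ ln(R0)/T = ln(2.0587)/1.92048… = 0.37599… → 0.376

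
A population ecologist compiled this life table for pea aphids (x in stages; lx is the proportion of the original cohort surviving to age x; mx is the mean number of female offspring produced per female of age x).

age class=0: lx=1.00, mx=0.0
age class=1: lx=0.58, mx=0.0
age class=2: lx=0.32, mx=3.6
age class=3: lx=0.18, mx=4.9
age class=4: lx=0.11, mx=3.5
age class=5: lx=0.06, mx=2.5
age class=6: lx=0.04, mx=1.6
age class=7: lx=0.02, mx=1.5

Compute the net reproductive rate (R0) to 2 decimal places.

lx·mx by age: 0, 0, 1.152, 0.882, 0.385, 0.15, 0.064, 0.03
R0 = Σ lx·mx = 2.663 → 2.66

2.66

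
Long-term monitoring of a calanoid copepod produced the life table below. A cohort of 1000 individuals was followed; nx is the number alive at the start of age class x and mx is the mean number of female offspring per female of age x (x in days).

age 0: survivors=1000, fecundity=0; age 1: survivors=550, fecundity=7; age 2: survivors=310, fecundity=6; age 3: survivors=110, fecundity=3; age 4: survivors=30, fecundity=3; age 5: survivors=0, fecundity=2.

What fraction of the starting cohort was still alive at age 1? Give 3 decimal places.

0.550

l_1 = n_1/n_0 = 550/1000 = 0.55 → 0.550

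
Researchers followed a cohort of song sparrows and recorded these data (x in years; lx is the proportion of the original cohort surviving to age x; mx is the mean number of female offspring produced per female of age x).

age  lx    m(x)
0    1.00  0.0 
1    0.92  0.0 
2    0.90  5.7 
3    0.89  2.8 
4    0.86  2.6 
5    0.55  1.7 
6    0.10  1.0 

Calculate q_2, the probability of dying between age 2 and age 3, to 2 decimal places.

q_2 = (l_2 − l_3) / l_2 = (0.9 − 0.89) / 0.9
     = 0.01 / 0.9 = 0.011111… → 0.01

0.01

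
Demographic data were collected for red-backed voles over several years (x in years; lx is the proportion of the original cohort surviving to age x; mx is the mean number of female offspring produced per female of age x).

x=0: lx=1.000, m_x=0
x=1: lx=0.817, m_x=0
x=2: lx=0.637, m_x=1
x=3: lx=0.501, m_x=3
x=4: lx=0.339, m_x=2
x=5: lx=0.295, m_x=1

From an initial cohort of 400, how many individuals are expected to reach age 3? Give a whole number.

200

Expected survivors = N0 · l_3 = 400 × 0.501 = 200.4 → 200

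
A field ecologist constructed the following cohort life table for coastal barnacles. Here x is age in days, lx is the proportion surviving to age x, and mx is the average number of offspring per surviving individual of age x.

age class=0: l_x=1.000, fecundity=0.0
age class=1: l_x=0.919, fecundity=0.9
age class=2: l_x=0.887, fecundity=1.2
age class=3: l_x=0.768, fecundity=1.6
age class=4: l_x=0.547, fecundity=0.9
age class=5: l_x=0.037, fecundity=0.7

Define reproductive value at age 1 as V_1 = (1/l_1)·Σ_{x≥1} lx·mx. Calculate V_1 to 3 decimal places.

lx·mx for x ≥ 1: 0.8271, 1.0644, 1.2288, 0.4923, 0.0259 → sum = 3.6385
V_1 = 3.6385 / l_1 = 3.6385 / 0.919 = 3.959195… → 3.959

3.959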